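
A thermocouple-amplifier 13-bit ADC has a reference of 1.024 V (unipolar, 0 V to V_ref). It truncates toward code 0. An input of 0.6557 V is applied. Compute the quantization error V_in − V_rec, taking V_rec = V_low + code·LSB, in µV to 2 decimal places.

LSB = 1.024/2^13 = 125.00 µV.
(V_in − V_low)/LSB = (0.6557 − 0)/0.000125 = 5245.6000 → code 5245 (floor).
Code 5245 maps back to 0 + 5245×0.000125 V = 0.655625 V.
V_in − V_rec = 7.5e-05 V = 75.00 µV.

75.00 µV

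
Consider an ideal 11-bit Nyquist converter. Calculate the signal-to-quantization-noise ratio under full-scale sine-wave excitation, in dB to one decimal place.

68.0 dB

SNR ≈ 6.02·N + 1.76 dB = 6.02·11 + 1.76 = 67.98 dB.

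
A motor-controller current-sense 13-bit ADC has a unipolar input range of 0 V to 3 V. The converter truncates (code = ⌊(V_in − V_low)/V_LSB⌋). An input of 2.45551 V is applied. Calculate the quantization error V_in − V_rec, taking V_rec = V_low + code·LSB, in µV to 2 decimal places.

LSB = 3/2^13 = 366.21 µV.
(2.45551 − 0)/0.000366211 = 6705.1793; ⌊·⌋ gives code 6705.
Code 6705 maps back to 0 + 6705×0.000366211 V = 2.4554443 V.
Error = 2.45551 − 2.4554443 = 6.56641e-05 V = 65.66 µV.

65.66 µV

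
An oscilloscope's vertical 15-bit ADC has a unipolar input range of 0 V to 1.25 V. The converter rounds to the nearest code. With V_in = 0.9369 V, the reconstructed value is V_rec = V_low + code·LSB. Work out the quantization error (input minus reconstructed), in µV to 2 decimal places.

10.35 µV

Step size: 1.25 V ÷ 2^15 = 38.15 µV.
(0.9369 − 0)/3.8147e-05 = 24560.2714; round gives code 24560.
Reconstructed: 0.93688965 V.
Error = 0.9369 − 0.93688965 = 1.03516e-05 V = 10.35 µV.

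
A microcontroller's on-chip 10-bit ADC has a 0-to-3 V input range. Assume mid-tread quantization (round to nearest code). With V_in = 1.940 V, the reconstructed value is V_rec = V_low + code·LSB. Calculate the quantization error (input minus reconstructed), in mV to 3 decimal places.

0.547 mV

LSB = 3/2^10 = 2.930 mV.
(1.940 − 0)/0.00292969 = 662.1867; round gives code 662.
Code 662 maps back to 0 + 662×0.00292969 V = 1.9394531 V.
Difference: 0.000546875 V → 0.547 mV.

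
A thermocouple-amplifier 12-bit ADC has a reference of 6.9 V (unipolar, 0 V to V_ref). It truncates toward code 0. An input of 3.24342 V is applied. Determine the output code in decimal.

code 1925

Full-scale span = 6.9 V; LSB = 6.9/2^12 = 1.685 mV.
Input sits at 1925.369 steps above V_low.
⌊·⌋(1925.369) = 1925.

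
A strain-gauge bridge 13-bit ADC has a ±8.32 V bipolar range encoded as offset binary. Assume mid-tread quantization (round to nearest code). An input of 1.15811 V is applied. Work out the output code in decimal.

code 4666

LSB = 16.64 V / 8192 = 2.031 mV.
(V_in − V_low)/LSB = (1.15811 − (−8.32)) / 0.00203125 = 4666.146.
round(4666.146) = 4666.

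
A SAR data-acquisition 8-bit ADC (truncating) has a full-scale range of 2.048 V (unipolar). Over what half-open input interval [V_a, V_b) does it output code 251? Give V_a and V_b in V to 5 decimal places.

[2.00800 V, 2.01600 V)

LSB = 2.048/2^8 = 8.000 mV.
V_a = V_low + 251·LSB = 2.008 V; V_b = V_low + 252·LSB = 2.016 V.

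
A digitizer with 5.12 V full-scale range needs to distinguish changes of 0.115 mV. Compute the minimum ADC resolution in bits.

Number of steps required ≥ 5.12 V / 0.115 mV = 44521.74.
Need 2^N ≥ 44521.74; 2^15 = 32768, 2^16 = 65536.
Minimum N = 16.

16 bits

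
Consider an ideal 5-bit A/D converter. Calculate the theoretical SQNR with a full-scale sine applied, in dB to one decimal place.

SNR ≈ 6.02·N + 1.76 dB = 6.02·5 + 1.76 = 31.86 dB.

31.9 dB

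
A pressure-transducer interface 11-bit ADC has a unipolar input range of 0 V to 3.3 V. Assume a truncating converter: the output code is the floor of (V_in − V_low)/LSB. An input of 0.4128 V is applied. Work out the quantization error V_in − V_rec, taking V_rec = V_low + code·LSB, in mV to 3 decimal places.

0.300 mV

Step size: 3.3 V ÷ 2^11 = 1.611 mV.
(0.4128 − 0)/0.00161133 = 256.1862; ⌊·⌋ gives code 256.
Reconstructed: 0.4125 V.
Difference: 0.0003 V → 0.300 mV.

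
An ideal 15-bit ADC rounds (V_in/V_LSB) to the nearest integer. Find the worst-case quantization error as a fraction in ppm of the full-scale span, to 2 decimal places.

Rounding → worst-case error = ½ LSB = V_FS/2^16, so 1e+06/65536 = 15.2588 ppm of full scale.

15.26 ppm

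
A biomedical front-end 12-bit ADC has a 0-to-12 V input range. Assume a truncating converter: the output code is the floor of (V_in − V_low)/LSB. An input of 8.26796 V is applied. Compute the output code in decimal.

Full-scale span = 12 V; LSB = 12/2^12 = 2.930 mV.
(8.26796 − 0) / 0.00292969 = 2822.130 LSBs.
⌊·⌋(2822.130) = 2822.

code 2822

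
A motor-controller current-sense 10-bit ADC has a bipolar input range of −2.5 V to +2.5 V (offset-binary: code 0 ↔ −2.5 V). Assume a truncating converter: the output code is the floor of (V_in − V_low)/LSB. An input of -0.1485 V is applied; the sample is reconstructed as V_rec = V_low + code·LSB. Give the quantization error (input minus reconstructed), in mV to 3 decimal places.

2.867 mV

Step size: 5 V ÷ 2^10 = 4.883 mV.
Scaled input = 481.5872 LSBs, so code = 481.
Code 481 maps back to (−2.5) + 481×0.00488281 V = -0.15136719 V.
Difference: 0.00286719 V → 2.867 mV.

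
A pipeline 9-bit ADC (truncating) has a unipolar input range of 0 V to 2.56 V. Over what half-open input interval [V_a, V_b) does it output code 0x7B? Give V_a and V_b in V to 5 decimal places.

LSB = 2.56/2^9 = 5.000 mV.
Code 0x7B = 123 decimal.
V_a = V_low + 123·LSB = 0.615 V; V_b = V_low + 124·LSB = 0.62 V.

[0.61500 V, 0.62000 V)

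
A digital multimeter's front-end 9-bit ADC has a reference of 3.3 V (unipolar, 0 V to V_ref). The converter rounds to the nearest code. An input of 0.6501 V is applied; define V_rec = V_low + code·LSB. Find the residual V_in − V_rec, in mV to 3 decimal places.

-0.877 mV

LSB = 3.3/2^9 = 6.445 mV.
(V_in − V_low)/LSB = (0.6501 − 0)/0.00644531 = 100.8640 → code 101 (round).
Code 101 maps back to 0 + 101×0.00644531 V = 0.65097656 V.
V_in − V_rec = -0.000876562 V = -0.877 mV.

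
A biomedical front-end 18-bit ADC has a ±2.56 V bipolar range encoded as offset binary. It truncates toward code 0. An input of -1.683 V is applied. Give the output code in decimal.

LSB = 5.12 V / 262144 = 19.53 µV.
Input sits at 44902.400 steps above V_low.
Floor → code 44902.

code 44902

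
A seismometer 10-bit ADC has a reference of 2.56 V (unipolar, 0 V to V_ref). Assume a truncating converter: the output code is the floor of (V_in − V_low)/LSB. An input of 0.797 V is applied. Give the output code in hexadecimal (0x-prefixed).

code 0x13E (decimal 318)

Full-scale span = 2.56 V; LSB = 2.56/2^10 = 2.500 mV.
(0.797 − 0) / 0.0025 = 318.800 LSBs.
⌊·⌋(318.800) = 318.
In hexadecimal (0x-prefixed): 0x13E.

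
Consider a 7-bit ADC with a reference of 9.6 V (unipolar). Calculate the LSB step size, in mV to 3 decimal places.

75.000 mV

Full-scale span = 9.6 V.
LSB = 9.6 / 2^7 = 9.6 / 128 = 0.075 V = 75.000 mV.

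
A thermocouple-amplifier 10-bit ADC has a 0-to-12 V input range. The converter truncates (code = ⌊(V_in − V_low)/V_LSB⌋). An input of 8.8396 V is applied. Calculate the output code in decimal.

Full-scale span = 12 V; LSB = 12/2^10 = 11.719 mV.
(V_in − V_low)/LSB = (8.8396 − 0) / 0.0117188 = 754.313.
So the output code is 754.

code 754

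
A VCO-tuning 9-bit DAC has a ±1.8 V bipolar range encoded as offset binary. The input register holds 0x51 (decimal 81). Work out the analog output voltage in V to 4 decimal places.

LSB = 3.6 V / 2^9 = 7.031 mV.
Code 0x51 = 81 decimal.
V_out = (−1.8) + 81 × 0.00703125 V = -1.23047 V.

-1.2305 V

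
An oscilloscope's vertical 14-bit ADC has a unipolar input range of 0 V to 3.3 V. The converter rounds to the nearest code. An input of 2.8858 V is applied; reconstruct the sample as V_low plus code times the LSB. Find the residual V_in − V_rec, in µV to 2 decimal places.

-88.67 µV

One LSB is 3.3 V / 16384 = 201.42 µV.
Scaled input = 14327.5598 LSBs, so code = 14328.
V_rec = 0 + 14328·0.000201416 = 2.8858887 V.
Difference: -8.86719e-05 V → -88.67 µV.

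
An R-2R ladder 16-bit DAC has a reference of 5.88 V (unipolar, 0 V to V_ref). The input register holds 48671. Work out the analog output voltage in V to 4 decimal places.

4.3668 V

LSB = 5.88 V / 2^16 = 89.72 µV.
V_out = 0 + 48671 × 8.97217e-05 V = 4.36684 V.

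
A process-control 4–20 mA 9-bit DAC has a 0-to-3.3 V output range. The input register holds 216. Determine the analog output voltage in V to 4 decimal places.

LSB = 3.3 V / 2^9 = 6.445 mV.
V_out = 0 + 216 × 0.00644531 V = 1.39219 V.

1.3922 V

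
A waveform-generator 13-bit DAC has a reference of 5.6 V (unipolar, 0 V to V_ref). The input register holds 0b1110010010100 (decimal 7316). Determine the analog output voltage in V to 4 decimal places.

5.0012 V

LSB = 5.6 V / 2^13 = 0.684 mV.
Code 0b1110010010100 = 7316 decimal.
V_out = 0 + 7316 × 0.000683594 V = 5.00117 V.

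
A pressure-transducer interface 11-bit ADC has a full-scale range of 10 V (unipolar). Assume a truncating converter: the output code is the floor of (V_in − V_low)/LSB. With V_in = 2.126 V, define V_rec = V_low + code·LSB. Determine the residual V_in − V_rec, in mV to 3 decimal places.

One LSB is 10 V / 2048 = 4.883 mV.
(V_in − V_low)/LSB = (2.126 − 0)/0.00488281 = 435.4048 → code 435 (floor).
Reconstructed: 2.1240234 V.
V_in − V_rec = 0.00197656 V = 1.977 mV.

1.977 mV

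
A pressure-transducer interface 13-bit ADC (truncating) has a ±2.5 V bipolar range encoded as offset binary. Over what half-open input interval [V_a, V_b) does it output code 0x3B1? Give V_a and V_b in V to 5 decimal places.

[-1.92322 V, -1.92261 V)

LSB = 5/2^13 = 0.610 mV.
Code 0x3B1 = 945 decimal.
V_a = V_low + 945·LSB = -1.92322 V; V_b = V_low + 946·LSB = -1.92261 V.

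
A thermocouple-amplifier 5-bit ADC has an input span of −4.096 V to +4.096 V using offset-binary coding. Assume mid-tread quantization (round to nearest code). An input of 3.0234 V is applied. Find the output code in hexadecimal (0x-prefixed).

code 0x1C (decimal 28)

With 32 levels over 8.192 V, one step is 256.000 mV.
(3.0234 − (−4.096)) / 0.256 = 27.810 LSBs.
round(27.810) = 28.
In hexadecimal (0x-prefixed): 0x1C.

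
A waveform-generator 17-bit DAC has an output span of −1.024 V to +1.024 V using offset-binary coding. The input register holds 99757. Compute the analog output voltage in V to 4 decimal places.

LSB = 2.048 V / 2^17 = 15.62 µV.
V_out = (−1.024) + 99757 × 1.5625e-05 V = 0.534703 V.

0.5347 V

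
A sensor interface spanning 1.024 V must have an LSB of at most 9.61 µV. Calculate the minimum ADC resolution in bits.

Number of steps required ≥ 1.024 V / 9.61 µV = 106555.67.
Need 2^N ≥ 106555.67; 2^16 = 65536, 2^17 = 131072.
Minimum N = 17.

17 bits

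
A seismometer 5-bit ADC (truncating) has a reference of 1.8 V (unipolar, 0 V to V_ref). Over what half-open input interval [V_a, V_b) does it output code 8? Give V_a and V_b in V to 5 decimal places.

LSB = 1.8/2^5 = 56.250 mV.
V_a = V_low + 8·LSB = 0.45 V; V_b = V_low + 9·LSB = 0.50625 V.

[0.45000 V, 0.50625 V)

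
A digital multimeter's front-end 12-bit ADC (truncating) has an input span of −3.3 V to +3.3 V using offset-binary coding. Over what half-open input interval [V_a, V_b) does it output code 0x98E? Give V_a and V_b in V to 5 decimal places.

[0.64131 V, 0.64292 V)

LSB = 6.6/2^12 = 1.611 mV.
Code 0x98E = 2446 decimal.
V_a = V_low + 2446·LSB = 0.641309 V; V_b = V_low + 2447·LSB = 0.64292 V.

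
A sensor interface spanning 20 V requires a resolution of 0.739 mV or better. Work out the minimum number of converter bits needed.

15 bits

Number of steps required ≥ 20 V / 0.739 mV = 27063.60.
Need 2^N ≥ 27063.60; 2^14 = 16384, 2^15 = 32768.
Minimum N = 15.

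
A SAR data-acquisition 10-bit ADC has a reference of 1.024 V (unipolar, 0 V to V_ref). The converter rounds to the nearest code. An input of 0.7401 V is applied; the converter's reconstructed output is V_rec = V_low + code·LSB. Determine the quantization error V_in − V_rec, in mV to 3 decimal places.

0.100 mV

Step size: 1.024 V ÷ 2^10 = 1.000 mV.
(0.7401 − 0)/0.001 = 740.1000; round gives code 740.
Reconstructed: 0.74 V.
Error = 0.7401 − 0.74 = 0.0001 V = 0.100 mV.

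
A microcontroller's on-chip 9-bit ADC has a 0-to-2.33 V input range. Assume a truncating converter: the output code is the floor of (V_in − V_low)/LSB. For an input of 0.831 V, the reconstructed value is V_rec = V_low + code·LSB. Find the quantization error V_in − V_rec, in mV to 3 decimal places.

One LSB is 2.33 V / 512 = 4.551 mV.
(0.831 − 0)/0.00455078 = 182.6060; ⌊·⌋ gives code 182.
V_rec = 0 + 182·0.00455078 = 0.82824219 V.
Difference: 0.00275781 V → 2.758 mV.

2.758 mV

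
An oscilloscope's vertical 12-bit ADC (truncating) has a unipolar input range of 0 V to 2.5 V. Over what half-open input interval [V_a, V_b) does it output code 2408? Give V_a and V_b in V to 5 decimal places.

LSB = 2.5/2^12 = 0.610 mV.
V_a = V_low + 2408·LSB = 1.46973 V; V_b = V_low + 2409·LSB = 1.47034 V.

[1.46973 V, 1.47034 V)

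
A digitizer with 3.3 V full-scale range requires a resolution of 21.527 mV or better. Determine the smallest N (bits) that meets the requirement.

8 bits

Number of steps required ≥ 3.3 V / 21.527 mV = 153.30.
Need 2^N ≥ 153.30; 2^7 = 128, 2^8 = 256.
Minimum N = 8.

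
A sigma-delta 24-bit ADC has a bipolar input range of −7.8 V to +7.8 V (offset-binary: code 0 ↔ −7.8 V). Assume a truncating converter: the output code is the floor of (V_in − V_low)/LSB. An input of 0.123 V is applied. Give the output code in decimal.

code 8520889

With 16777216 levels over 15.6 V, one step is 0.93 µV.
(0.123 − (−7.8)) / 9.29832e-07 = 8520889.895 LSBs.
⌊·⌋(8520889.895) = 8520889.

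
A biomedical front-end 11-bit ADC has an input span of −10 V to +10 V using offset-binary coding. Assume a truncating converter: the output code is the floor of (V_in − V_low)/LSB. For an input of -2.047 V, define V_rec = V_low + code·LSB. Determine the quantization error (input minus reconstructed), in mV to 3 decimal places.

3.781 mV

One LSB is 20 V / 2048 = 9.766 mV.
(-2.047 − (−10))/0.00976562 = 814.3872; ⌊·⌋ gives code 814.
Reconstructed: -2.0507812 V.
V_in − V_rec = 0.00378125 V = 3.781 mV.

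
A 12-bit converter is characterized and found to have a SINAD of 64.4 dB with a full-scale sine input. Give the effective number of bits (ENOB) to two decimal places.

10.41 bits

ENOB = (SINAD − 1.76) / 6.02 = (64.4 − 1.76)/6.02 = 10.405.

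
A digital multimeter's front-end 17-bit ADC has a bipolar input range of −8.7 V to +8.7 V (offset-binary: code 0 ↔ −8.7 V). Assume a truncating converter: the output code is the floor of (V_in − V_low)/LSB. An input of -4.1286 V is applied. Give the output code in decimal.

LSB = 17.4 V / 131072 = 132.75 µV.
(V_in − V_low)/LSB = (-4.1286 − (−8.7)) / 0.000132751 = 34435.778.
⌊·⌋(34435.778) = 34435.

code 34435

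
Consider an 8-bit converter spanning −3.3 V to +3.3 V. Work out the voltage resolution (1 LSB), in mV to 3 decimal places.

25.781 mV

Full-scale span = 6.6 V.
LSB = 6.6 / 2^8 = 6.6 / 256 = 0.0257812 V = 25.781 mV.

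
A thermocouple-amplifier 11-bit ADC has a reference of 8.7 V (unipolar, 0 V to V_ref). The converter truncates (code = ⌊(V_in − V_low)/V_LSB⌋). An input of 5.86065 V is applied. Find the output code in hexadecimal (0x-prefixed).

code 0x563 (decimal 1379)

LSB = 8.7 V / 2048 = 4.248 mV.
(5.86065 − 0) / 0.00424805 = 1379.610 LSBs.
Floor → code 1379.
In hexadecimal (0x-prefixed): 0x563.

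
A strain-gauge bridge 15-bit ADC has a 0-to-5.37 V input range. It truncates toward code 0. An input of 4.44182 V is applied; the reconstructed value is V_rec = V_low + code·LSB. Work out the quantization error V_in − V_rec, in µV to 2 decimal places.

32.89 µV

Step size: 5.37 V ÷ 2^15 = 163.88 µV.
(4.44182 − 0)/0.000163879 = 27104.2007; ⌊·⌋ gives code 27104.
Code 27104 maps back to 0 + 27104×0.000163879 V = 4.4417871 V.
V_in − V_rec = 3.28906e-05 V = 32.89 µV.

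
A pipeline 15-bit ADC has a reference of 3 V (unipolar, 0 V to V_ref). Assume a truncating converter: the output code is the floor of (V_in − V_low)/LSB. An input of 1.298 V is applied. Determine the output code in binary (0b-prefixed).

Full-scale span = 3 V; LSB = 3/2^15 = 91.55 µV.
(V_in − V_low)/LSB = (1.298 − 0) / 9.15527e-05 = 14177.621.
Floor → code 14177.
In binary (0b-prefixed): 0b11011101100001.

code 0b11011101100001 (decimal 14177)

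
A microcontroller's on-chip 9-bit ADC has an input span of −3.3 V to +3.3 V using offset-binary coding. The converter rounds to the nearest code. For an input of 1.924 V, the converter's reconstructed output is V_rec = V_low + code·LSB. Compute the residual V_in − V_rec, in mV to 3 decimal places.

One LSB is 6.6 V / 512 = 12.891 mV.
(1.924 − (−3.3))/0.0128906 = 405.2558; round gives code 405.
Reconstructed: 1.9207031 V.
V_in − V_rec = 0.00329687 V = 3.297 mV.

3.297 mV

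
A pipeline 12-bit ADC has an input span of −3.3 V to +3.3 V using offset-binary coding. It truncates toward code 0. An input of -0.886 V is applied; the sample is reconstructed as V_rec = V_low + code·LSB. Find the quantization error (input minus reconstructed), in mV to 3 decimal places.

One LSB is 6.6 V / 4096 = 1.611 mV.
Scaled input = 1498.1430 LSBs, so code = 1498.
Code 1498 maps back to (−3.3) + 1498×0.00161133 V = -0.88623047 V.
Difference: 0.000230469 V → 0.230 mV.

0.230 mV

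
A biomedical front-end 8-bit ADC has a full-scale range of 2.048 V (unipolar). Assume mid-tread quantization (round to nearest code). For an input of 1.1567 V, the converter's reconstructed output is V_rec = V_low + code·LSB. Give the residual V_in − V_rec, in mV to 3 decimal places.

One LSB is 2.048 V / 256 = 8.000 mV.
(1.1567 − 0)/0.008 = 144.5875; round gives code 145.
Reconstructed: 1.16 V.
Error = 1.1567 − 1.16 = -0.0033 V = -3.300 mV.

-3.300 mV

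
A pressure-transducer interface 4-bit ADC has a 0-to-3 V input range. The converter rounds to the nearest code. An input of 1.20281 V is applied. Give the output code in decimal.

code 6

Full-scale span = 3 V; LSB = 3/2^4 = 187.500 mV.
Input sits at 6.415 steps above V_low.
Round → code 6.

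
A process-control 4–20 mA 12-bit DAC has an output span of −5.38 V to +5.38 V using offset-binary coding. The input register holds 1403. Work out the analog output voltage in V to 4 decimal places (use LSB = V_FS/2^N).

-1.6944 V

LSB = 10.76 V / 2^12 = 2.627 mV.
V_out = (−5.38) + 1403 × 0.00262695 V = -1.69438 V.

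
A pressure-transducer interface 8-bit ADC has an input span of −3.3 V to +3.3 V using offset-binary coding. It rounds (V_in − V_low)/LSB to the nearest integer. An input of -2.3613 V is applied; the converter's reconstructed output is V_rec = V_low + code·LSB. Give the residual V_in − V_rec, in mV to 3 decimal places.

Step size: 6.6 V ÷ 2^8 = 25.781 mV.
Scaled input = 36.4102 LSBs, so code = 36.
V_rec = (−3.3) + 36·0.0257812 = -2.371875 V.
Difference: 0.010575 V → 10.575 mV.

10.575 mV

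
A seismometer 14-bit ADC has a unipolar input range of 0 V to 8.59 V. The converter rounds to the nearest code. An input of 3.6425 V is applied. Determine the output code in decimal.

code 6947

Full-scale span = 8.59 V; LSB = 8.59/2^14 = 0.524 mV.
(V_in − V_low)/LSB = (3.6425 − 0) / 0.000524292 = 6947.464.
Round → code 6947.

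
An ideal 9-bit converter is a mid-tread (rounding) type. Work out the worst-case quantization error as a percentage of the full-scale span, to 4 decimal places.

Rounding → worst-case error = ½ LSB = V_FS/2^10, so 100/1024 = 0.0976562 % of full scale.

0.0977 %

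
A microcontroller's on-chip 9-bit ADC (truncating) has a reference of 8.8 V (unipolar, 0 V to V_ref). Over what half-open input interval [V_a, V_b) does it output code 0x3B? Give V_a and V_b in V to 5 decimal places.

LSB = 8.8/2^9 = 17.188 mV.
Code 0x3B = 59 decimal.
V_a = V_low + 59·LSB = 1.01406 V; V_b = V_low + 60·LSB = 1.03125 V.

[1.01406 V, 1.03125 V)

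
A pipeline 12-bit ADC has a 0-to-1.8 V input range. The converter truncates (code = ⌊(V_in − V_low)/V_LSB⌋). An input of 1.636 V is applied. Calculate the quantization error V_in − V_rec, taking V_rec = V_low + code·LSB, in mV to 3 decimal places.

Step size: 1.8 V ÷ 2^12 = 439.45 µV.
(V_in − V_low)/LSB = (1.636 − 0)/0.000439453 = 3722.8089 → code 3722 (floor).
Code 3722 maps back to 0 + 3722×0.000439453 V = 1.6356445 V.
Difference: 0.000355469 V → 0.355 mV.

0.355 mV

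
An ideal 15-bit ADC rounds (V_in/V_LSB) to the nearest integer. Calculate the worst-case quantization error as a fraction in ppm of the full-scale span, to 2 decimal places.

15.26 ppm

Rounding → worst-case error = ½ LSB = V_FS/2^16, so 1e+06/65536 = 15.2588 ppm of full scale.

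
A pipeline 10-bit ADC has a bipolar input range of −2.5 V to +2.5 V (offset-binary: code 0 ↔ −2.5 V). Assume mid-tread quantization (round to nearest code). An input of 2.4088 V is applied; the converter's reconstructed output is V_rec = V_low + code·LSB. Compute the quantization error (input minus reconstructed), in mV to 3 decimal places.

1.573 mV

Step size: 5 V ÷ 2^10 = 4.883 mV.
(V_in − V_low)/LSB = (2.4088 − (−2.5))/0.00488281 = 1005.3222 → code 1005 (round).
V_rec = (−2.5) + 1005·0.00488281 = 2.4072266 V.
Error = 2.4088 − 2.4072266 = 0.00157344 V = 1.573 mV.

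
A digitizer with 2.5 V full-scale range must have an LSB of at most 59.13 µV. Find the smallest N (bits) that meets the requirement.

16 bits

Number of steps required ≥ 2.5 V / 59.13 µV = 42279.72.
Need 2^N ≥ 42279.72; 2^15 = 32768, 2^16 = 65536.
Minimum N = 16.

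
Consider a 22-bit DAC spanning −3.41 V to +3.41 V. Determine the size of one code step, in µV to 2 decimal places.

Full-scale span = 6.82 V.
LSB = 6.82 / 2^22 = 6.82 / 4194304 = 1.62601e-06 V = 1.63 µV.

1.63 µV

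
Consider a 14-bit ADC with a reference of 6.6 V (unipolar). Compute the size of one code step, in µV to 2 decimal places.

Full-scale span = 6.6 V.
LSB = 6.6 / 2^14 = 6.6 / 16384 = 0.000402832 V = 402.83 µV.

402.83 µV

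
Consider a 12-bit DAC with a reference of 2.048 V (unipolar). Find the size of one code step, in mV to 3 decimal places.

Full-scale span = 2.048 V.
LSB = 2.048 / 2^12 = 2.048 / 4096 = 0.0005 V = 0.500 mV.

0.500 mV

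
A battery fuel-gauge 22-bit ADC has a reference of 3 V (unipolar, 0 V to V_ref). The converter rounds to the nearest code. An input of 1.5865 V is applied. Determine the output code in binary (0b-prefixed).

Full-scale span = 3 V; LSB = 3/2^22 = 0.72 µV.
Input sits at 2218087.765 steps above V_low.
Round → code 2218088.
In binary (0b-prefixed): 0b1000011101100001101000.

code 0b1000011101100001101000 (decimal 2218088)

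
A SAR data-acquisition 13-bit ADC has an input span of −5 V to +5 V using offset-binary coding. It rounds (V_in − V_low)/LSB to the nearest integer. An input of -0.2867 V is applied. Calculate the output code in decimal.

LSB = 10 V / 8192 = 1.221 mV.
(-0.2867 − (−5)) / 0.0012207 = 3861.135 LSBs.
So the output code is 3861.

code 3861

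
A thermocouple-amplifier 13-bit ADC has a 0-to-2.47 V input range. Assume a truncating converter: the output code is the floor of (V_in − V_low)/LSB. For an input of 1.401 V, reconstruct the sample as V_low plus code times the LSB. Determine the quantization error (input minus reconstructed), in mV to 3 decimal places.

One LSB is 2.47 V / 8192 = 301.51 µV.
(1.401 − 0)/0.000301514 = 4646.5555; ⌊·⌋ gives code 4646.
Code 4646 maps back to 0 + 4646×0.000301514 V = 1.4008325 V.
V_in − V_rec = 0.00016748 V = 0.167 mV.

0.167 mV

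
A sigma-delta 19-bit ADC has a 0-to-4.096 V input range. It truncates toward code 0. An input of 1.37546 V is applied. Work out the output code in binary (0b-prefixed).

code 0b101010111110111010 (decimal 176058)

With 524288 levels over 4.096 V, one step is 7.81 µV.
(1.37546 − 0) / 7.8125e-06 = 176058.880 LSBs.
⌊·⌋(176058.880) = 176058.
In binary (0b-prefixed): 0b101010111110111010.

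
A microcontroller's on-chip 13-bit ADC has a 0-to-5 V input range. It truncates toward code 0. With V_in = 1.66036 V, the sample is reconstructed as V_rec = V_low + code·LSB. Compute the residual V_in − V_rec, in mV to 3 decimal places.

One LSB is 5 V / 8192 = 0.610 mV.
(1.66036 − 0)/0.000610352 = 2720.3338; ⌊·⌋ gives code 2720.
V_rec = 0 + 2720·0.000610352 = 1.6601562 V.
V_in − V_rec = 0.00020375 V = 0.204 mV.

0.204 mV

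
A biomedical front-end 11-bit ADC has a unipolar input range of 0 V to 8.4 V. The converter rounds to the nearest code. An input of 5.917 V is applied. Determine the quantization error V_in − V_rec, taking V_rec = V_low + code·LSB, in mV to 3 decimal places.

Step size: 8.4 V ÷ 2^11 = 4.102 mV.
Scaled input = 1442.6210 LSBs, so code = 1443.
V_rec = 0 + 1443·0.00410156 = 5.9185547 V.
Error = 5.917 − 5.9185547 = -0.00155469 V = -1.555 mV.

-1.555 mV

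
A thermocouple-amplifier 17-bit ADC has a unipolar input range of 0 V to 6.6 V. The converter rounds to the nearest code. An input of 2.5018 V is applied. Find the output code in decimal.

code 49684

Full-scale span = 6.6 V; LSB = 6.6/2^17 = 50.35 µV.
(V_in − V_low)/LSB = (2.5018 − 0) / 5.0354e-05 = 49684.232.
So the output code is 49684.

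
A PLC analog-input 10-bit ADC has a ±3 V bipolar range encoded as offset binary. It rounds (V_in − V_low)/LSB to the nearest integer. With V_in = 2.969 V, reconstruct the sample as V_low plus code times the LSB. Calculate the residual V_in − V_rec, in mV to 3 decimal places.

Step size: 6 V ÷ 2^10 = 5.859 mV.
Scaled input = 1018.7093 LSBs, so code = 1019.
Reconstructed: 2.9707031 V.
V_in − V_rec = -0.00170312 V = -1.703 mV.

-1.703 mV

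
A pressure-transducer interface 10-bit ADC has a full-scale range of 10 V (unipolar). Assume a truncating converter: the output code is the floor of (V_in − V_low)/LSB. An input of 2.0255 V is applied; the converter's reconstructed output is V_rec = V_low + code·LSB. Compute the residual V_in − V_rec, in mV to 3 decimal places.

4.016 mV

Step size: 10 V ÷ 2^10 = 9.766 mV.
Scaled input = 207.4112 LSBs, so code = 207.
V_rec = 0 + 207·0.00976562 = 2.0214844 V.
Difference: 0.00401563 V → 4.016 mV.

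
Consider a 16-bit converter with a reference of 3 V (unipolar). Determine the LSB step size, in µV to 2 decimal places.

Full-scale span = 3 V.
LSB = 3 / 2^16 = 3 / 65536 = 4.57764e-05 V = 45.78 µV.

45.78 µV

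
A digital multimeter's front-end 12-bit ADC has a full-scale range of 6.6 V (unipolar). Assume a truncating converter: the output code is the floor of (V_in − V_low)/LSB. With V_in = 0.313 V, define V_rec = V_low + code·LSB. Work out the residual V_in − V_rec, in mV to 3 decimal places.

One LSB is 6.6 V / 4096 = 1.611 mV.
Scaled input = 194.2497 LSBs, so code = 194.
V_rec = 0 + 194·0.00161133 = 0.31259766 V.
Error = 0.313 − 0.31259766 = 0.000402344 V = 0.402 mV.

0.402 mV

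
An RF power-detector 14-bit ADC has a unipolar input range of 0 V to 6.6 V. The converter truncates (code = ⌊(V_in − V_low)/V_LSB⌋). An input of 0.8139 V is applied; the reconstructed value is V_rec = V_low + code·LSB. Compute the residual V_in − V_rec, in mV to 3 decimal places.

0.179 mV

One LSB is 6.6 V / 16384 = 402.83 µV.
(0.8139 − 0)/0.000402832 = 2020.4451; ⌊·⌋ gives code 2020.
Code 2020 maps back to 0 + 2020×0.000402832 V = 0.8137207 V.
Difference: 0.000179297 V → 0.179 mV.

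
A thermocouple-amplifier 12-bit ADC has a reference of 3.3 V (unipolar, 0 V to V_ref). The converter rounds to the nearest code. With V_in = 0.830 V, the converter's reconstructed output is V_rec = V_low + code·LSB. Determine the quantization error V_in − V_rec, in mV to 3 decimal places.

0.166 mV

One LSB is 3.3 V / 4096 = 0.806 mV.
Scaled input = 1030.2061 LSBs, so code = 1030.
Reconstructed: 0.82983398 V.
Error = 0.830 − 0.82983398 = 0.000166016 V = 0.166 mV.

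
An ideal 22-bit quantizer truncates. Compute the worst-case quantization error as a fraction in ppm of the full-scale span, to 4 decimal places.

0.2384 ppm

Truncating → worst-case error = 1 LSB = V_FS/2^22, so 1e+06/4194304 = 0.238419 ppm of full scale.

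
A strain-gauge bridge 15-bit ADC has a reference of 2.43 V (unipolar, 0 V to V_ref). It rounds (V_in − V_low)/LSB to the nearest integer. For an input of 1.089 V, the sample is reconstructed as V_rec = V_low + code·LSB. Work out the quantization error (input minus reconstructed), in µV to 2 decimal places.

One LSB is 2.43 V / 32768 = 74.16 µV.
(V_in − V_low)/LSB = (1.089 − 0)/7.41577e-05 = 14684.9185 → code 14685 (round).
Code 14685 maps back to 0 + 14685×7.41577e-05 V = 1.089006 V.
V_in − V_rec = -6.04248e-06 V = -6.04 µV.

-6.04 µV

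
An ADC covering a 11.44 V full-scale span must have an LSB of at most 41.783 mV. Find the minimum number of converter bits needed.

9 bits

Number of steps required ≥ 11.44 V / 41.783 mV = 273.80.
Need 2^N ≥ 273.80; 2^8 = 256, 2^9 = 512.
Minimum N = 9.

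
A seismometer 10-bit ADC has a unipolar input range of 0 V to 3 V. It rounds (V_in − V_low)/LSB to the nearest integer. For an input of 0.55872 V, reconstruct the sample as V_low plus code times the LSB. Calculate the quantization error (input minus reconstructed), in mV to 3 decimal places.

-0.850 mV

Step size: 3 V ÷ 2^10 = 2.930 mV.
(0.55872 − 0)/0.00292969 = 190.7098; round gives code 191.
V_rec = 0 + 191·0.00292969 = 0.55957031 V.
V_in − V_rec = -0.000850313 V = -0.850 mV.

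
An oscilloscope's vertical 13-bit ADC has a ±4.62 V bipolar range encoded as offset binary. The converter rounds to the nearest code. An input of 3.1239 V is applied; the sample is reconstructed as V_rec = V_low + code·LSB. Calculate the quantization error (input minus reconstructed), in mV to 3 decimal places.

LSB = 9.24/2^13 = 1.128 mV.
(3.1239 − (−4.62))/0.00112793 = 6865.5875; round gives code 6866.
Reconstructed: 3.1243652 V.
Difference: -0.000465234 V → -0.465 mV.

-0.465 mV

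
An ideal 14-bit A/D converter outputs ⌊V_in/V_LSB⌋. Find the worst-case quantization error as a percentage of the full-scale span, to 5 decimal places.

Truncating → worst-case error = 1 LSB = V_FS/2^14, so 100/16384 = 0.00610352 % of full scale.

0.00610 %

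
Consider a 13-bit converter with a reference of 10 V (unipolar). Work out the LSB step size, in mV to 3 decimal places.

Full-scale span = 10 V.
LSB = 10 / 2^13 = 10 / 8192 = 0.0012207 V = 1.221 mV.

1.221 mV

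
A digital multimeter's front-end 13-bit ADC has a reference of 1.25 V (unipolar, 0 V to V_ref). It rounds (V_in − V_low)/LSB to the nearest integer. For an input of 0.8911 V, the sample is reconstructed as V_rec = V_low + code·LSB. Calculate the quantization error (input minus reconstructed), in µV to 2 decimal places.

-13.28 µV

LSB = 1.25/2^13 = 152.59 µV.
(0.8911 − 0)/0.000152588 = 5839.9130; round gives code 5840.
Code 5840 maps back to 0 + 5840×0.000152588 V = 0.89111328 V.
Difference: -1.32812e-05 V → -13.28 µV.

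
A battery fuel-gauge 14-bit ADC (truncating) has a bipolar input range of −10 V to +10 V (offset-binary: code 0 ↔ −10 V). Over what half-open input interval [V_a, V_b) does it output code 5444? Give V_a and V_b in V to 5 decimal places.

LSB = 20/2^14 = 1.221 mV.
V_a = V_low + 5444·LSB = -3.35449 V; V_b = V_low + 5445·LSB = -3.35327 V.

[-3.35449 V, -3.35327 V)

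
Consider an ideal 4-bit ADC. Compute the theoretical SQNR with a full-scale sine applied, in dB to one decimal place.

SNR ≈ 6.02·N + 1.76 dB = 6.02·4 + 1.76 = 25.84 dB.

25.8 dB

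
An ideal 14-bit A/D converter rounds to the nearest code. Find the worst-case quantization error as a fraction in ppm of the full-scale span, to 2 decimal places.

Rounding → worst-case error = ½ LSB = V_FS/2^15, so 1e+06/32768 = 30.5176 ppm of full scale.

30.52 ppm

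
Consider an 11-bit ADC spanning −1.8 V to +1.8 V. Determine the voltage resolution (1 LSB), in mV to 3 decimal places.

Full-scale span = 3.6 V.
LSB = 3.6 / 2^11 = 3.6 / 2048 = 0.00175781 V = 1.758 mV.

1.758 mV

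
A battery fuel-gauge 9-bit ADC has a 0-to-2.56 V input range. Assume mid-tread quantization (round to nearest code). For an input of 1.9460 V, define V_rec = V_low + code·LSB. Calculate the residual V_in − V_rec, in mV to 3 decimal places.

One LSB is 2.56 V / 512 = 5.000 mV.
(1.9460 − 0)/0.005 = 389.2000; round gives code 389.
Code 389 maps back to 0 + 389×0.005 V = 1.945 V.
V_in − V_rec = 0.001 V = 1.000 mV.

1.000 mV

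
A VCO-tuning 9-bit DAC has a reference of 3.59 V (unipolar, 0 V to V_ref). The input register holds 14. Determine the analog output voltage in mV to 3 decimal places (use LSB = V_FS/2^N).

LSB = 3.59 V / 2^9 = 7.012 mV.
V_out = 0 + 14 × 0.00701172 V = 0.0981641 V.
= 98.164 mV.

98.164 mV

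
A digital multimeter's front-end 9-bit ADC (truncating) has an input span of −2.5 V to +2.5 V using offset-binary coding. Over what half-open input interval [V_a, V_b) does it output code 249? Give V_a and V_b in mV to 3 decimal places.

LSB = 5/2^9 = 9.766 mV.
V_a = V_low + 249·LSB = -0.0683594 V; V_b = V_low + 250·LSB = -0.0585938 V.

[-68.359 mV, -58.594 mV)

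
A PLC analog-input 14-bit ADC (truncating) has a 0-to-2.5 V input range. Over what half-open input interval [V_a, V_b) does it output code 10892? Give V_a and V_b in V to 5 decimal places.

LSB = 2.5/2^14 = 152.59 µV.
V_a = V_low + 10892·LSB = 1.66199 V; V_b = V_low + 10893·LSB = 1.66214 V.

[1.66199 V, 1.66214 V)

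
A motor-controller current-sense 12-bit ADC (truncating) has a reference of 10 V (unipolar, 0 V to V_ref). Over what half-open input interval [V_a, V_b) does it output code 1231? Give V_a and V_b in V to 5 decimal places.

[3.00537 V, 3.00781 V)

LSB = 10/2^12 = 2.441 mV.
V_a = V_low + 1231·LSB = 3.00537 V; V_b = V_low + 1232·LSB = 3.00781 V.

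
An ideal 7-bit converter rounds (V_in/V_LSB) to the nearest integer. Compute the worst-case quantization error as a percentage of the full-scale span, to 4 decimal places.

0.3906 %

Rounding → worst-case error = ½ LSB = V_FS/2^8, so 100/256 = 0.390625 % of full scale.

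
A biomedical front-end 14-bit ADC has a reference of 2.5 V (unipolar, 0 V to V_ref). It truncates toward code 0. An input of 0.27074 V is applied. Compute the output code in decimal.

With 16384 levels over 2.5 V, one step is 152.59 µV.
(0.27074 − 0) / 0.000152588 = 1774.322 LSBs.
Floor → code 1774.

code 1774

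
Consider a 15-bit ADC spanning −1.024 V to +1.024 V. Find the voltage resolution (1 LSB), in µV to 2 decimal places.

Full-scale span = 2.048 V.
LSB = 2.048 / 2^15 = 2.048 / 32768 = 6.25e-05 V = 62.50 µV.

62.50 µV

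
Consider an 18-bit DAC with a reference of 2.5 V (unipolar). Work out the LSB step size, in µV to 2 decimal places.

9.54 µV

Full-scale span = 2.5 V.
LSB = 2.5 / 2^18 = 2.5 / 262144 = 9.53674e-06 V = 9.54 µV.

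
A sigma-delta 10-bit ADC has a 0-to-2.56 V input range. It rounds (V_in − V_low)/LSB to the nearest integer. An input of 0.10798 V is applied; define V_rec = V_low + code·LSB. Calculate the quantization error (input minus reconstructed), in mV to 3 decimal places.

0.480 mV

One LSB is 2.56 V / 1024 = 2.500 mV.
(V_in − V_low)/LSB = (0.10798 − 0)/0.0025 = 43.1920 → code 43 (round).
Reconstructed: 0.1075 V.
Error = 0.10798 − 0.1075 = 0.00048 V = 0.480 mV.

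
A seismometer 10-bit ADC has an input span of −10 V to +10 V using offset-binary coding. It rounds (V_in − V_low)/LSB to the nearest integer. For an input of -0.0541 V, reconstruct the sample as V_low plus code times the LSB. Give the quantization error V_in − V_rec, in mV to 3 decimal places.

4.494 mV

One LSB is 20 V / 1024 = 19.531 mV.
(V_in − V_low)/LSB = (-0.0541 − (−10))/0.0195312 = 509.2301 → code 509 (round).
V_rec = (−10) + 509·0.0195312 = -0.05859375 V.
Difference: 0.00449375 V → 4.494 mV.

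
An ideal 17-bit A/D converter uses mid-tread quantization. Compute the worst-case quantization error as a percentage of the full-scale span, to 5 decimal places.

Rounding → worst-case error = ½ LSB = V_FS/2^18, so 100/262144 = 0.00038147 % of full scale.

0.00038 %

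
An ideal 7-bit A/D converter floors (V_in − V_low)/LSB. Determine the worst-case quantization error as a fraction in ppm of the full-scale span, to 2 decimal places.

7812.50 ppm

Truncating → worst-case error = 1 LSB = V_FS/2^7, so 1e+06/128 = 7812.5 ppm of full scale.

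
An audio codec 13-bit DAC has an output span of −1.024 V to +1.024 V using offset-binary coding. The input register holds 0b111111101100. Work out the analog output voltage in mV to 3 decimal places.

LSB = 2.048 V / 2^13 = 250.00 µV.
Code 0b111111101100 = 4076 decimal.
V_out = (−1.024) + 4076 × 0.00025 V = -0.005 V.
= -5.000 mV.

-5.000 mV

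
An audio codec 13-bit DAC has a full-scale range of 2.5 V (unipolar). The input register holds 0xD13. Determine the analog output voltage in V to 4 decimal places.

LSB = 2.5 V / 2^13 = 305.18 µV.
Code 0xD13 = 3347 decimal.
V_out = 0 + 3347 × 0.000305176 V = 1.02142 V.

1.0214 V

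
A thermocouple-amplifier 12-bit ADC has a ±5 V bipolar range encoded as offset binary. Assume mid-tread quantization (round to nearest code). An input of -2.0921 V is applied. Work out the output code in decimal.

code 1191

With 4096 levels over 10 V, one step is 2.441 mV.
Input sits at 1191.076 steps above V_low.
round(1191.076) = 1191.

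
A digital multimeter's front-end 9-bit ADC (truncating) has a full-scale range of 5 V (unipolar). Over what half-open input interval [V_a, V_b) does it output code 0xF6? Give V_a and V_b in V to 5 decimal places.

LSB = 5/2^9 = 9.766 mV.
Code 0xF6 = 246 decimal.
V_a = V_low + 246·LSB = 2.40234 V; V_b = V_low + 247·LSB = 2.41211 V.

[2.40234 V, 2.41211 V)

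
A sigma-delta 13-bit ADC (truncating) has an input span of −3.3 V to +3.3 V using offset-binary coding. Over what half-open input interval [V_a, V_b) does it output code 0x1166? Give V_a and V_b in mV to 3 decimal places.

LSB = 6.6/2^13 = 0.806 mV.
Code 0x1166 = 4454 decimal.
V_a = V_low + 4454·LSB = 0.288428 V; V_b = V_low + 4455·LSB = 0.289233 V.

[288.428 mV, 289.233 mV)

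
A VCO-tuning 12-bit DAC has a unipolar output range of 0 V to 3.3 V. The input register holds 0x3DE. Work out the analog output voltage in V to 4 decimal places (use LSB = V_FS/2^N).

0.7976 V

LSB = 3.3 V / 2^12 = 0.806 mV.
Code 0x3DE = 990 decimal.
V_out = 0 + 990 × 0.000805664 V = 0.797607 V.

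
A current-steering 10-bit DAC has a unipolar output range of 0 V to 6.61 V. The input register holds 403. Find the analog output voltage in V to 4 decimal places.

LSB = 6.61 V / 2^10 = 6.455 mV.
V_out = 0 + 403 × 0.00645508 V = 2.6014 V.

2.6014 V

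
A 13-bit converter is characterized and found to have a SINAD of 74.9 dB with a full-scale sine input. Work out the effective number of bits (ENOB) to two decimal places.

12.15 bits

ENOB = (SINAD − 1.76) / 6.02 = (74.9 − 1.76)/6.02 = 12.150.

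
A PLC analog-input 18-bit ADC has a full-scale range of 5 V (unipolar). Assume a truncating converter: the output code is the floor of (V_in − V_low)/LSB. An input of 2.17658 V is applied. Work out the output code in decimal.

code 114115

With 262144 levels over 5 V, one step is 19.07 µV.
Input sits at 114115.478 steps above V_low.
Floor → code 114115.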